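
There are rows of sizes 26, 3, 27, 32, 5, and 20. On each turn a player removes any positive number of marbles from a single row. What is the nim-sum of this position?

51

Compute the nim-sum pairwise:
26 ⊕ 3 = 25
25 ⊕ 27 = 2
2 ⊕ 32 = 34
34 ⊕ 5 = 39
39 ⊕ 20 = 51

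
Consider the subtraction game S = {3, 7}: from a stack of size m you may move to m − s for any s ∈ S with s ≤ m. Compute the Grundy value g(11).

0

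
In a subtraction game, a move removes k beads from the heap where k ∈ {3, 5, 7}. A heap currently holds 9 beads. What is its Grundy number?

3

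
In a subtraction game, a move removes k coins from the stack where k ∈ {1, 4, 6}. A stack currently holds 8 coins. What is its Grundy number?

1

Build the Grundy sequence with g(k) = mex{g(k−s) : s ∈ {1, 4, 6}, s ≤ k}:
g(0) = mex{} = 0
g(1) = mex{0} = 1
g(2) = mex{1} = 0
g(3) = mex{0} = 1
g(4) = mex{0,1} = 2
g(5) = mex{1,2} = 0
g(6) = mex{0} = 1
g(7) = mex{1} = 0
g(8) = mex{0,2} = 1
So g(8) = 1.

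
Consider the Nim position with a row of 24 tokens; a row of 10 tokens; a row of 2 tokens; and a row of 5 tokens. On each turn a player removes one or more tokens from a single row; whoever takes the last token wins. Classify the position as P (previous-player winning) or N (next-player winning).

N-position

Nim-sum: 24 ^ 10 ^ 2 ^ 5 = 21.
The nim-sum is 21 ≠ 0, so this is an N-position: the player to move can win.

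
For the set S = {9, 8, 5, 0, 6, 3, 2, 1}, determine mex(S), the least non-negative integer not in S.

The values 0, 1, 2, 3 are all present; 4 is the first non-negative integer missing from the set.

4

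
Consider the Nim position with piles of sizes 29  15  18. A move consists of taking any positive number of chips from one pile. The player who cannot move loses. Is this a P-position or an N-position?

P-position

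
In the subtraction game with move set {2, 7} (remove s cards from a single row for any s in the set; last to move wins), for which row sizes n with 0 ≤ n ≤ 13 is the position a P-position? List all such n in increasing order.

0, 1, 4, 5, 9, 10, 13

Grundy values for subtraction set {2, 7}:
k:     0  1  2  3  4  5  6  7  8  9 10 11 12 13
g(k):  0  0  1  1  0  0  1  1  2  0  0  1  1  0
The P-positions (g = 0) in 0..13 are 0, 1, 4, 5, 9, 10, 13.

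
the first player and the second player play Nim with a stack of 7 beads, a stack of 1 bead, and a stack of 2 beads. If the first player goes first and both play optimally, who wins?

Compute the nim-sum pairwise:
7 ⊕ 1 = 6
6 ⊕ 2 = 4
The nim-sum is 4 ≠ 0, so this is an N-position: the player to move can win; the first player has a winning move.

the first player wins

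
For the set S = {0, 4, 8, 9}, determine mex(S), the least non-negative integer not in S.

1

0 is in the set but 1 is not, so the mex is 1.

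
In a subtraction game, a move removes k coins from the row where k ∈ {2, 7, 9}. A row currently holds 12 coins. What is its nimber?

Build the Grundy sequence with g(k) = mex{g(k−s) : s ∈ {2, 7, 9}, s ≤ k}:
g(0) = mex{} = 0
g(1) = mex{} = 0
g(2) = mex{0} = 1
g(3) = mex{0} = 1
g(4) = mex{1} = 0
g(5) = mex{1} = 0
g(6) = mex{0} = 1
g(7) = mex{0} = 1
g(8) = mex{0,1} = 2
g(9) = mex{0,1} = 2
g(10) = mex{0,1,2} = 3
g(11) = mex{0,1,2} = 3
g(12) = mex{0,1,3} = 2
So g(12) = 2.

2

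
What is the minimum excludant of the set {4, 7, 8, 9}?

0 is not in the set, so the mex is 0.

0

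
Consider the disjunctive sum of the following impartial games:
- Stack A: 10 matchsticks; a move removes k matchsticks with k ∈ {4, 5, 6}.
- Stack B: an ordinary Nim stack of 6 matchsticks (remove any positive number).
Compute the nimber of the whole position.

For stack A, compute g(0), g(1), … with moves {4, 5, 6}:
g(0) = mex{} = 0
g(1) = mex{} = 0
g(2) = mex{} = 0
g(3) = mex{} = 0
g(4) = mex{0} = 1
g(5) = mex{0} = 1
g(6) = mex{0} = 1
g(7) = mex{0} = 1
g(8) = mex{0,1} = 2
g(9) = mex{0,1} = 2
g(10) = mex{1} = 0
So g(10) = 0.
Stack B is a plain Nim stack of size 6, so its Grundy value is 6.
By the Sprague-Grundy theorem, the Grundy value of a sum of independent games is the XOR of the component values.
Combined value = 0 ⊕ 6 = 6.

6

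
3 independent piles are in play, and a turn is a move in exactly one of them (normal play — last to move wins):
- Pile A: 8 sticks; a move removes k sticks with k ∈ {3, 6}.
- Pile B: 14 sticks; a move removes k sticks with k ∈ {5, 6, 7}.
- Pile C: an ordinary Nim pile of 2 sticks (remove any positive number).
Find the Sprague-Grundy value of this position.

0

Build the Grundy sequence for pile A with g(k) = mex{g(k−s) : s ∈ {3, 6}, s ≤ k}:
g(0) = mex{} = 0
g(1) = mex{} = 0
g(2) = mex{} = 0
g(3) = mex{0} = 1
g(4) = mex{0} = 1
g(5) = mex{0} = 1
g(6) = mex{0,1} = 2
g(7) = mex{0,1} = 2
g(8) = mex{0,1} = 2
So g(8) = 2.
For pile B, compute g(0), g(1), … with moves {5, 6, 7}:
g(0) = mex{} = 0
g(1) = mex{} = 0
g(2) = mex{} = 0
g(3) = mex{} = 0
g(4) = mex{} = 0
g(5) = mex{0} = 1
g(6) = mex{0} = 1
g(7) = mex{0} = 1
g(8) = mex{0} = 1
g(9) = mex{0} = 1
g(10) = mex{0,1} = 2
g(11) = mex{0,1} = 2
g(12) = mex{1} = 0
g(13) = mex{1} = 0
g(14) = mex{1} = 0
So g(14) = 0.
Pile C is a plain Nim pile of size 2, so its Grundy value is 2.
The value of a disjunctive sum is the nim-sum of the parts.
Combined value = 2 XOR 0 XOR 2 = 0.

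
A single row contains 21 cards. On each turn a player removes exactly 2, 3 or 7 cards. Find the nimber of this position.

0

Grundy values for subtraction set {2, 3, 7}:
k:     0  1  2  3  4  5  6  7  8  9 10 11 12 13 14 15 16 17 18 19 20 21
g(k):  0  0  1  1  2  0  0  1  1  2  0  0  1  1  2  0  0  1  1  2  0  0
So g(21) = 0.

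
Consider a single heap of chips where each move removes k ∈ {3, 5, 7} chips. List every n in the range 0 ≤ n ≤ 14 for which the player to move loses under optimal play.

0, 1, 2, 10, 11, 12

Build the Grundy sequence with g(k) = mex{g(k−s) : s ∈ {3, 5, 7}, s ≤ k}:
k:     0  1  2  3  4  5  6  7  8  9 10 11 12 13 14
g(k):  0  0  0  1  1  1  2  2  2  3  0  0  0  1  1
The P-positions (g = 0) in 0..14 are 0, 1, 2, 10, 11, 12.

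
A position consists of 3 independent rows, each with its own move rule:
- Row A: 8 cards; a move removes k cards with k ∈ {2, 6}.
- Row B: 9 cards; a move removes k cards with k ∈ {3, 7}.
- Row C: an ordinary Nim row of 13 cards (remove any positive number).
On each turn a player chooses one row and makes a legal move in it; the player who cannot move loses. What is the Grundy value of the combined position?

12

For row A, compute g(0), g(1), … with moves {2, 6}:
g(0) = mex{} = 0
g(1) = mex{} = 0
g(2) = mex{0} = 1
g(3) = mex{0} = 1
g(4) = mex{1} = 0
g(5) = mex{1} = 0
g(6) = mex{0} = 1
g(7) = mex{0} = 1
g(8) = mex{1} = 0
So g(8) = 0.
Build the Grundy sequence for row B with g(k) = mex{g(k−s) : s ∈ {3, 7}, s ≤ k}:
g(0) = mex{} = 0
g(1) = mex{} = 0
g(2) = mex{} = 0
g(3) = mex{0} = 1
g(4) = mex{0} = 1
g(5) = mex{0} = 1
g(6) = mex{1} = 0
g(7) = mex{0,1} = 2
g(8) = mex{0,1} = 2
g(9) = mex{0} = 1
So g(9) = 1.
Row C is a plain Nim row of size 13, so its Grundy value is 13.
The value of a disjunctive sum is the nim-sum of the parts.
Combined value = 0 XOR 1 XOR 13 = 12.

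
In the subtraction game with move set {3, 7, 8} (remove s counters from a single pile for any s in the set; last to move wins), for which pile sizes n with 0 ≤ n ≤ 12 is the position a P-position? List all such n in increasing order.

0, 1, 2, 6, 11, 12

Build the Grundy sequence with g(k) = mex{g(k−s) : s ∈ {3, 7, 8}, s ≤ k}:
g(0) = mex{} = 0
g(1) = mex{} = 0
g(2) = mex{} = 0
g(3) = mex{0} = 1
g(4) = mex{0} = 1
g(5) = mex{0} = 1
g(6) = mex{1} = 0
g(7) = mex{0,1} = 2
g(8) = mex{0,1} = 2
g(9) = mex{0} = 1
g(10) = mex{0,1,2} = 3
g(11) = mex{1,2} = 0
g(12) = mex{1} = 0
The P-positions (g = 0) in 0..12 are 0, 1, 2, 6, 11, 12.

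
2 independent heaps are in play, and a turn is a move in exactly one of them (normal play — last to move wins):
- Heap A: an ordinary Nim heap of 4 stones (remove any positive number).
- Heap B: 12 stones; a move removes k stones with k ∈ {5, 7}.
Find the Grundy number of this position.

Heap A is a plain Nim heap of size 4, so its Grundy value is 4.
Grundy values for heap B (subtraction set {5, 7}):
g(0) = mex{} = 0
g(1) = mex{} = 0
g(2) = mex{} = 0
g(3) = mex{} = 0
g(4) = mex{} = 0
g(5) = mex{0} = 1
g(6) = mex{0} = 1
g(7) = mex{0} = 1
g(8) = mex{0} = 1
g(9) = mex{0} = 1
g(10) = mex{0,1} = 2
g(11) = mex{0,1} = 2
g(12) = mex{1} = 0
So g(12) = 0.
The value of a disjunctive sum is the nim-sum of the parts.
Combined value = 4 XOR 0 = 4.

4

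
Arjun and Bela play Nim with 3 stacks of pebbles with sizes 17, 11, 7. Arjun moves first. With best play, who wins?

Arjun wins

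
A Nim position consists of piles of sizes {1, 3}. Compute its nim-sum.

2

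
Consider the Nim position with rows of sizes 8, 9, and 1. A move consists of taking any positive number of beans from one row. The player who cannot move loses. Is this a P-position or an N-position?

P-position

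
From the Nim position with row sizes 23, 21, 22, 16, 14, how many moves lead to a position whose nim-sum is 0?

Nim-sum: 23 ⊕ 21 ⊕ 22 ⊕ 16 ⊕ 14 = 10.
The overall nim-sum is X = 10. A row of size p has a winning move iff p XOR X < p (reduce it to p XOR X).
  23: 23 XOR 10 = 29 ≥ 23 — no move.
  21: 21 XOR 10 = 31 ≥ 21 — no move.
  22: 22 XOR 10 = 28 ≥ 22 — no move.
  16: 16 XOR 10 = 26 ≥ 16 — no move.
  14: 14 XOR 10 = 4 < 14 — winning move (to 4).
That gives 1 winning move.

1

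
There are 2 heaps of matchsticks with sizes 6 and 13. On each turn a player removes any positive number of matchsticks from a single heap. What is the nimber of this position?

Compute the nim-sum pairwise:
6 XOR 13 = 11

11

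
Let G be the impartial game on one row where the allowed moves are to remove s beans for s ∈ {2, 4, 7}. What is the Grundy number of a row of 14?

Build the Grundy sequence with g(k) = mex{g(k−s) : s ∈ {2, 4, 7}, s ≤ k}:
k:     0  1  2  3  4  5  6  7  8  9 10 11 12 13 14
g(k):  0  0  1  1  2  2  0  3  1  0  2  1  0  2  1
So g(14) = 1.

1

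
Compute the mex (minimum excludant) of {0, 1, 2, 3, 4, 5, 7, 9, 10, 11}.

6

The values 0, 1, 2, 3, 4, 5 are all present; 6 is the first non-negative integer missing from the set.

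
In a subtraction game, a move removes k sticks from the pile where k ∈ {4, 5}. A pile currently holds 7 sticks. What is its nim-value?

Build the Grundy sequence with g(k) = mex{g(k−s) : s ∈ {4, 5}, s ≤ k}:
k:     0  1  2  3  4  5  6  7
g(k):  0  0  0  0  1  1  1  1
So g(7) = 1.

1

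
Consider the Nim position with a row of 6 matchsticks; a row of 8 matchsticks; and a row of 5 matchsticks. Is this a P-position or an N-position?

N-position

Bitwise XOR of the heap sizes:
  0110  (6)
  1000  (8)
  0101  (5)
  ----
  1011  (11)
The nim-sum is 11 ≠ 0, so this is an N-position: the player to move can win.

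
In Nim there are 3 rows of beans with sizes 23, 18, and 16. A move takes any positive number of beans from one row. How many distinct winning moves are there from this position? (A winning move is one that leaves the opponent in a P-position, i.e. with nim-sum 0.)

3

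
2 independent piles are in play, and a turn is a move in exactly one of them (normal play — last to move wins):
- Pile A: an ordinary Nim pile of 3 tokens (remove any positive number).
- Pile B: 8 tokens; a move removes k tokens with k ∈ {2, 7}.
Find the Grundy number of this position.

1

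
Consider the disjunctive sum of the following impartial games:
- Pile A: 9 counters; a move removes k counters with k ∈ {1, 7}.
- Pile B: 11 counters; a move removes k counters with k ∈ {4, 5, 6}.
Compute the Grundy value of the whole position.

1

Build the Grundy sequence for pile A with g(k) = mex{g(k−s) : s ∈ {1, 7}, s ≤ k}:
g(0) = mex{} = 0
g(1) = mex{0} = 1
g(2) = mex{1} = 0
g(3) = mex{0} = 1
g(4) = mex{1} = 0
g(5) = mex{0} = 1
g(6) = mex{1} = 0
g(7) = mex{0} = 1
g(8) = mex{1} = 0
g(9) = mex{0} = 1
So g(9) = 1.
Build the Grundy sequence for pile B with g(k) = mex{g(k−s) : s ∈ {4, 5, 6}, s ≤ k}:
g(0) = mex{} = 0
g(1) = mex{} = 0
g(2) = mex{} = 0
g(3) = mex{} = 0
g(4) = mex{0} = 1
g(5) = mex{0} = 1
g(6) = mex{0} = 1
g(7) = mex{0} = 1
g(8) = mex{0,1} = 2
g(9) = mex{0,1} = 2
g(10) = mex{1} = 0
g(11) = mex{1} = 0
So g(11) = 0.
By the Sprague-Grundy theorem, the Grundy value of a sum of independent games is the XOR of the component values.
Combined value = 1 XOR 0 = 1.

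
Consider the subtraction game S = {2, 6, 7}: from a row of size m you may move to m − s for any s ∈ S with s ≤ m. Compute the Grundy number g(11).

1

Compute g(0), g(1), … for moves {2, 6, 7}:
g(0) = mex{} = 0
g(1) = mex{} = 0
g(2) = mex{0} = 1
g(3) = mex{0} = 1
g(4) = mex{1} = 0
g(5) = mex{1} = 0
g(6) = mex{0} = 1
g(7) = mex{0} = 1
g(8) = mex{0,1} = 2
g(9) = mex{1} = 0
g(10) = mex{0,1,2} = 3
g(11) = mex{0} = 1
So g(11) = 1.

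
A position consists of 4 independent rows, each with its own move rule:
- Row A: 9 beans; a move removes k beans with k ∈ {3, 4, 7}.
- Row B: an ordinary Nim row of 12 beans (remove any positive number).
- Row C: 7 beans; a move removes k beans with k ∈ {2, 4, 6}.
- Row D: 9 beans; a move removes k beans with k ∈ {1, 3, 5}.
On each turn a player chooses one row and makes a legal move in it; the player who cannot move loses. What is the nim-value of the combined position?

Build the Grundy sequence for row A with g(k) = mex{g(k−s) : s ∈ {3, 4, 7}, s ≤ k}:
k:     0  1  2  3  4  5  6  7  8  9
g(k):  0  0  0  1  1  1  2  2  2  3
So g(9) = 3.
Row B is a plain Nim row of size 12, so its Grundy value is 12.
For row C, compute g(0), g(1), … with moves {2, 4, 6}:
k:     0  1  2  3  4  5  6  7
g(k):  0  0  1  1  2  2  3  3
So g(7) = 3.
Build the Grundy sequence for row D with g(k) = mex{g(k−s) : s ∈ {1, 3, 5}, s ≤ k}:
k:     0  1  2  3  4  5  6  7  8  9
g(k):  0  1  0  1  0  1  0  1  0  1
So g(9) = 1.
The value of a disjunctive sum is the nim-sum of the parts.
Combined value = 3 ⊕ 12 ⊕ 3 ⊕ 1 = 13.

13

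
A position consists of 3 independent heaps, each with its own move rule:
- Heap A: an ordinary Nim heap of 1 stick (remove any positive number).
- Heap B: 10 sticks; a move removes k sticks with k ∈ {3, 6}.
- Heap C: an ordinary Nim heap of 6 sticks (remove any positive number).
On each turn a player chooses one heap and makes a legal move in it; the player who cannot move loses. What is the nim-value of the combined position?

Heap A is a plain Nim heap of size 1, so its Grundy value is 1.
For heap B, compute g(0), g(1), … with moves {3, 6}:
k:     0  1  2  3  4  5  6  7  8  9 10
g(k):  0  0  0  1  1  1  2  2  2  0  0
So g(10) = 0.
Heap C is a plain Nim heap of size 6, so its Grundy value is 6.
The value of a disjunctive sum is the nim-sum of the parts.
Combined value = 1 ⊕ 0 ⊕ 6 = 7.

7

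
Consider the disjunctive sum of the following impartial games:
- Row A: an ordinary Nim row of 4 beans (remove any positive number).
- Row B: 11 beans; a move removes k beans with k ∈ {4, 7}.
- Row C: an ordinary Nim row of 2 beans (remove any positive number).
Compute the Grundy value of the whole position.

6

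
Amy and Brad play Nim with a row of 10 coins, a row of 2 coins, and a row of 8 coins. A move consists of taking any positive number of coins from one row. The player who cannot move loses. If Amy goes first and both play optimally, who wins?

Nim-sum: 10 ⊕ 2 ⊕ 8 = 0.
The nim-sum is 0, so this is a P-position: the player to move is in a losing position under optimal play; Amy is about to move from it and so loses — Brad wins.

Brad wins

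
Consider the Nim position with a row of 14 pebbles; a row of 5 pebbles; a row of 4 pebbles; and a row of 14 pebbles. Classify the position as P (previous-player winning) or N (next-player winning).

Nim-sum: 14 XOR 5 XOR 4 XOR 14 = 1.
The nim-sum is 1 ≠ 0, so this is an N-position: the player to move can win.

N-position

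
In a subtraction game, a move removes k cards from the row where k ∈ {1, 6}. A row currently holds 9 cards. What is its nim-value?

Build the Grundy sequence with g(k) = mex{g(k−s) : s ∈ {1, 6}, s ≤ k}:
g(0) = mex{} = 0
g(1) = mex{0} = 1
g(2) = mex{1} = 0
g(3) = mex{0} = 1
g(4) = mex{1} = 0
g(5) = mex{0} = 1
g(6) = mex{0,1} = 2
g(7) = mex{1,2} = 0
g(8) = mex{0} = 1
g(9) = mex{1} = 0
So g(9) = 0.

0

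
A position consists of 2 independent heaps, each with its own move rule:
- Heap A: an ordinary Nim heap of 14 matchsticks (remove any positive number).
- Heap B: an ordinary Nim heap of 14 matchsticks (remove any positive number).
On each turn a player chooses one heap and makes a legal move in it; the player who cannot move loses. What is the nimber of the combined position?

0

Heap A is a plain Nim heap of size 14, so its Grundy value is 14.
Heap B is a plain Nim heap of size 14, so its Grundy value is 14.
The value of a disjunctive sum is the nim-sum of the parts.
Combined value = 14 XOR 14 = 0.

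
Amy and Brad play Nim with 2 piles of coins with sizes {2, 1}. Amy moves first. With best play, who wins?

In binary:
  10  (2)
  01  (1)
  --
  11  (3)
The nim-sum is 3 ≠ 0, so this is an N-position: the player to move can win; Amy has a winning move.

Amy wins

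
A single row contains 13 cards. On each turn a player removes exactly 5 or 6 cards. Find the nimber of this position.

0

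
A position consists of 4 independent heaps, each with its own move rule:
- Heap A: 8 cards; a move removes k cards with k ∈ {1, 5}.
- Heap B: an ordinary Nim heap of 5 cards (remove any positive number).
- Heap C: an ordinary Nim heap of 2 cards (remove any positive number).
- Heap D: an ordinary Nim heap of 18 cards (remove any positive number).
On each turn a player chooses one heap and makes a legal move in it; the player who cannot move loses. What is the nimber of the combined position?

21

Build the Grundy sequence for heap A with g(k) = mex{g(k−s) : s ∈ {1, 5}, s ≤ k}:
g(0) = mex{} = 0
g(1) = mex{0} = 1
g(2) = mex{1} = 0
g(3) = mex{0} = 1
g(4) = mex{1} = 0
g(5) = mex{0} = 1
g(6) = mex{1} = 0
g(7) = mex{0} = 1
g(8) = mex{1} = 0
So g(8) = 0.
Heap B is a plain Nim heap of size 5, so its Grundy value is 5.
Heap C is a plain Nim heap of size 2, so its Grundy value is 2.
Heap D is a plain Nim heap of size 18, so its Grundy value is 18.
By the Sprague-Grundy theorem, the Grundy value of a sum of independent games is the XOR of the component values.
Combined value = 0 ⊕ 5 ⊕ 2 ⊕ 18 = 21.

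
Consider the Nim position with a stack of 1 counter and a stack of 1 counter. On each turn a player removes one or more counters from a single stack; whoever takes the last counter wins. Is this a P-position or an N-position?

P-position

In binary:
  1  (1)
  1  (1)
  -
  0  (0)
The nim-sum is 0, so this is a P-position: the player to move is in a losing position under optimal play.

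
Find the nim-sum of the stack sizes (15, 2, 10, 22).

17

Compute the nim-sum pairwise:
15 ^ 2 = 13
13 ^ 10 = 7
7 ^ 22 = 17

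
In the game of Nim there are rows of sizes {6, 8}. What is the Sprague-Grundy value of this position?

14

Nim-sum: 6 ⊕ 8 = 14.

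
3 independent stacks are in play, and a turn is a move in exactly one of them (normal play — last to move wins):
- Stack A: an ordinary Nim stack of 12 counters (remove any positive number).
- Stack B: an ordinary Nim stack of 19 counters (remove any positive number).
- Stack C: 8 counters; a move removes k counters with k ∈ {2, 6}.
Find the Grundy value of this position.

Stack A is a plain Nim stack of size 12, so its Grundy value is 12.
Stack B is a plain Nim stack of size 19, so its Grundy value is 19.
Build the Grundy sequence for stack C with g(k) = mex{g(k−s) : s ∈ {2, 6}, s ≤ k}:
g(0) = mex{} = 0
g(1) = mex{} = 0
g(2) = mex{0} = 1
g(3) = mex{0} = 1
g(4) = mex{1} = 0
g(5) = mex{1} = 0
g(6) = mex{0} = 1
g(7) = mex{0} = 1
g(8) = mex{1} = 0
So g(8) = 0.
By the Sprague-Grundy theorem, the Grundy value of a sum of independent games is the XOR of the component values.
Combined value = 12 ⊕ 19 ⊕ 0 = 31.

31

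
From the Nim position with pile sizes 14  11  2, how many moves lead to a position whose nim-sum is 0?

Nim-sum: 14 ⊕ 11 ⊕ 2 = 7.
The overall nim-sum is X = 7. A pile of size p has a winning move iff p XOR X < p (reduce it to p XOR X).
  14: 14 XOR 7 = 9 < 14 — winning move (to 9).
  11: 11 XOR 7 = 12 ≥ 11 — no move.
  2: 2 XOR 7 = 5 ≥ 2 — no move.
That gives 1 winning move.

1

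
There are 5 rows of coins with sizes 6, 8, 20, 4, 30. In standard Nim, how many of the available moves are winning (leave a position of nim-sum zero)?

Nim-sum: 6 ⊕ 8 ⊕ 20 ⊕ 4 ⊕ 30 = 0.
The nim-sum is already 0, so every move leaves a nonzero nim-sum — there are no winning moves.

0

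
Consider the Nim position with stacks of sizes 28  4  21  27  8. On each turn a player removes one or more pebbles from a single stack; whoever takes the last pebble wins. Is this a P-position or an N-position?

N-position

Nim-sum: 28 ^ 4 ^ 21 ^ 27 ^ 8 = 30.
The nim-sum is 30 ≠ 0, so this is an N-position: the player to move can win.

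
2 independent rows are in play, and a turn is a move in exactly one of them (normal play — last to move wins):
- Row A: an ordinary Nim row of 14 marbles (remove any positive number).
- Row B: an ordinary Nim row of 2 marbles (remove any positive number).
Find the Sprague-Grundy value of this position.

Row A is a plain Nim row of size 14, so its Grundy value is 14.
Row B is a plain Nim row of size 2, so its Grundy value is 2.
By the Sprague-Grundy theorem, the Grundy value of a sum of independent games is the XOR of the component values.
Combined value = 14 ⊕ 2 = 12.

12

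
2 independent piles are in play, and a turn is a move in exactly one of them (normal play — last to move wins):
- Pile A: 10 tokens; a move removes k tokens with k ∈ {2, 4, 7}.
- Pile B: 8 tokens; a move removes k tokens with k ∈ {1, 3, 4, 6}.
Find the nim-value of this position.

For pile A, compute g(0), g(1), … with moves {2, 4, 7}:
g(0) = mex{} = 0
g(1) = mex{} = 0
g(2) = mex{0} = 1
g(3) = mex{0} = 1
g(4) = mex{0,1} = 2
g(5) = mex{0,1} = 2
g(6) = mex{1,2} = 0
g(7) = mex{0,1,2} = 3
g(8) = mex{0,2} = 1
g(9) = mex{1,2,3} = 0
g(10) = mex{0,1} = 2
So g(10) = 2.
Build the Grundy sequence for pile B with g(k) = mex{g(k−s) : s ∈ {1, 3, 4, 6}, s ≤ k}:
g(0) = mex{} = 0
g(1) = mex{0} = 1
g(2) = mex{1} = 0
g(3) = mex{0} = 1
g(4) = mex{0,1} = 2
g(5) = mex{0,1,2} = 3
g(6) = mex{0,1,3} = 2
g(7) = mex{1,2} = 0
g(8) = mex{0,2,3} = 1
So g(8) = 1.
The value of a disjunctive sum is the nim-sum of the parts.
Combined value = 2 ⊕ 1 = 3.

3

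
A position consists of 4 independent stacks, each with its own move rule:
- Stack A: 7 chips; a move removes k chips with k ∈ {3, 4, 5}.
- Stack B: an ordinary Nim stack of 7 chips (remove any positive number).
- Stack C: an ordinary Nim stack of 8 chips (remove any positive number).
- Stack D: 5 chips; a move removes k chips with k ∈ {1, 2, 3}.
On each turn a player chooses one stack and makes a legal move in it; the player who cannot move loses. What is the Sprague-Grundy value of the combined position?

12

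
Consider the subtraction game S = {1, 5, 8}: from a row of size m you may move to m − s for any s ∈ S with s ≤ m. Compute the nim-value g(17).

0

Grundy values for subtraction set {1, 5, 8}:
k:     0  1  2  3  4  5  6  7  8  9 10 11 12 13 14 15 16 17
g(k):  0  1  0  1  0  1  0  1  2  3  2  3  2  0  1  0  1  0
So g(17) = 0.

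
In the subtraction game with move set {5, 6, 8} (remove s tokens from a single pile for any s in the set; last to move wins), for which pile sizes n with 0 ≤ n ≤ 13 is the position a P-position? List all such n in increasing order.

0, 1, 2, 3, 4, 13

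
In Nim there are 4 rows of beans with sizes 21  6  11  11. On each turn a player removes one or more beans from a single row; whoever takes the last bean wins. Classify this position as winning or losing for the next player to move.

Winning position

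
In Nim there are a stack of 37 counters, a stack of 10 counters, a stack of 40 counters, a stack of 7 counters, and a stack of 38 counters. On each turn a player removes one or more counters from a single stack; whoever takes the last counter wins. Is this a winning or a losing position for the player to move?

Compute the nim-sum pairwise:
37 ⊕ 10 = 47
47 ⊕ 40 = 7
7 ⊕ 7 = 0
0 ⊕ 38 = 38
The nim-sum is 38 ≠ 0, so this is an N-position: the player to move can win.

Winning position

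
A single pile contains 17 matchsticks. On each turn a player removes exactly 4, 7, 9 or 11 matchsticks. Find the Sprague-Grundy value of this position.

Grundy values for subtraction set {4, 7, 9, 11}:
k:     0  1  2  3  4  5  6  7  8  9 10 11 12 13 14 15 16 17
g(k):  0  0  0  0  1  1  1  1  2  2  2  2  3  3  3  0  0  0
So g(17) = 0.

0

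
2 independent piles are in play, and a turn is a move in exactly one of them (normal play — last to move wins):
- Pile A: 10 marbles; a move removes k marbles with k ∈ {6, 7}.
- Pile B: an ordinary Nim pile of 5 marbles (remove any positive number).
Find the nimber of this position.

4

Grundy values for pile A (subtraction set {6, 7}):
k:     0  1  2  3  4  5  6  7  8  9 10
g(k):  0  0  0  0  0  0  1  1  1  1  1
So g(10) = 1.
Pile B is a plain Nim pile of size 5, so its Grundy value is 5.
The value of a disjunctive sum is the nim-sum of the parts.
Combined value = 1 XOR 5 = 4.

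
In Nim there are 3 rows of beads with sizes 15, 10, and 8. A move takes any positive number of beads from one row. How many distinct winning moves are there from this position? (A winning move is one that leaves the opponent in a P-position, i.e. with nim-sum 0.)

3

In binary:
  1111  (15)
  1010  (10)
  1000  (8)
  ----
  1101  (13)
The overall nim-sum is X = 13. A row of size p has a winning move iff p XOR X < p (reduce it to p XOR X).
  15: 15 XOR 13 = 2 < 15 — winning move (to 2).
  10: 10 XOR 13 = 7 < 10 — winning move (to 7).
  8: 8 XOR 13 = 5 < 8 — winning move (to 5).
That gives 3 winning moves.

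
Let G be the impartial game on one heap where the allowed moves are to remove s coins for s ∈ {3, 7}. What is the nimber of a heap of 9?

1

Grundy values for subtraction set {3, 7}:
k:     0  1  2  3  4  5  6  7  8  9
g(k):  0  0  0  1  1  1  0  2  2  1
So g(9) = 1.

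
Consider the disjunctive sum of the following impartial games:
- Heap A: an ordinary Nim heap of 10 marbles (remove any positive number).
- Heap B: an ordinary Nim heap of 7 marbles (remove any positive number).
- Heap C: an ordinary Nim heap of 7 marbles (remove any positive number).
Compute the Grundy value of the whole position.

Heap A is a plain Nim heap of size 10, so its Grundy value is 10.
Heap B is a plain Nim heap of size 7, so its Grundy value is 7.
Heap C is a plain Nim heap of size 7, so its Grundy value is 7.
The value of a disjunctive sum is the nim-sum of the parts.
Combined value = 10 ⊕ 7 ⊕ 7 = 10.

10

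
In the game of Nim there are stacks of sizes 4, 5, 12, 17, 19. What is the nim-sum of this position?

Compute the nim-sum pairwise:
4 ^ 5 = 1
1 ^ 12 = 13
13 ^ 17 = 28
28 ^ 19 = 15

15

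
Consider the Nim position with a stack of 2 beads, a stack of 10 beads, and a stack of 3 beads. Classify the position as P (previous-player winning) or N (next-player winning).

N-position

Compute the nim-sum pairwise:
2 XOR 10 = 8
8 XOR 3 = 11
The nim-sum is 11 ≠ 0, so this is an N-position: the player to move can win.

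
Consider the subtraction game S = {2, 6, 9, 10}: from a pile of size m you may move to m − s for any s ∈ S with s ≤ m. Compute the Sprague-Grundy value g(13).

2

Compute g(0), g(1), … for moves {2, 6, 9, 10}:
g(0) = mex{} = 0
g(1) = mex{} = 0
g(2) = mex{0} = 1
g(3) = mex{0} = 1
g(4) = mex{1} = 0
g(5) = mex{1} = 0
g(6) = mex{0} = 1
g(7) = mex{0} = 1
g(8) = mex{1} = 0
g(9) = mex{0,1} = 2
g(10) = mex{0} = 1
g(11) = mex{0,1,2} = 3
g(12) = mex{1} = 0
g(13) = mex{0,1,3} = 2
So g(13) = 2.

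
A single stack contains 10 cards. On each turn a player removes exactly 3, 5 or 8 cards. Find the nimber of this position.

3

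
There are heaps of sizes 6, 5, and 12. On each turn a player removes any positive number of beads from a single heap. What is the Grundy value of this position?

15

Compute the nim-sum pairwise:
6 ⊕ 5 = 3
3 ⊕ 12 = 15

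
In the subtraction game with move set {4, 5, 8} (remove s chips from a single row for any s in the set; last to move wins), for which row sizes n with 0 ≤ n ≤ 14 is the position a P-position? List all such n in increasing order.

0, 1, 2, 3, 12, 13, 14

Grundy values for subtraction set {4, 5, 8}:
k:     0  1  2  3  4  5  6  7  8  9 10 11 12 13 14
g(k):  0  0  0  0  1  1  1  1  2  2  2  2  0  0  0
The P-positions (g = 0) in 0..14 are 0, 1, 2, 3, 12, 13, 14.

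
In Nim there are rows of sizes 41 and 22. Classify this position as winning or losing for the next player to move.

Winning position

Nim-sum: 41 ⊕ 22 = 63.
The nim-sum is 63 ≠ 0, so this is an N-position: the player to move can win.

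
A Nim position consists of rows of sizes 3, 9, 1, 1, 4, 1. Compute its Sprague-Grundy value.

15

Nim-sum: 3 ⊕ 9 ⊕ 1 ⊕ 1 ⊕ 4 ⊕ 1 = 15.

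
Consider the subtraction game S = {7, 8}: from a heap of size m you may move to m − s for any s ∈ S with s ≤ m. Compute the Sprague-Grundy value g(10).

1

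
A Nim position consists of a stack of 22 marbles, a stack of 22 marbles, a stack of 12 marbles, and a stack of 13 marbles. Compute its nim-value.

Write each in binary and XOR column by column:
  10110  (22)
  10110  (22)
  01100  (12)
  01101  (13)
  -----
  00001  (1)

1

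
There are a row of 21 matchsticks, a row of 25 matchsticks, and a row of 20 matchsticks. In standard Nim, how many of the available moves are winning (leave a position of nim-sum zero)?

3

Nim-sum: 21 ⊕ 25 ⊕ 20 = 24.
The overall nim-sum is X = 24. A row of size p has a winning move iff p XOR X < p (reduce it to p XOR X).
  21: 21 XOR 24 = 13 < 21 — winning move (to 13).
  25: 25 XOR 24 = 1 < 25 — winning move (to 1).
  20: 20 XOR 24 = 12 < 20 — winning move (to 12).
That gives 3 winning moves.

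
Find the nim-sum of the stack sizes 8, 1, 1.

Compute the nim-sum pairwise:
8 ^ 1 = 9
9 ^ 1 = 8

8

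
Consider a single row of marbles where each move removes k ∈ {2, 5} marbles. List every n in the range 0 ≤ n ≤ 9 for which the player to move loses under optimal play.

0, 1, 4, 7, 8

Grundy values for subtraction set {2, 5}:
g(0) = mex{} = 0
g(1) = mex{} = 0
g(2) = mex{0} = 1
g(3) = mex{0} = 1
g(4) = mex{1} = 0
g(5) = mex{0,1} = 2
g(6) = mex{0} = 1
g(7) = mex{1,2} = 0
g(8) = mex{1} = 0
g(9) = mex{0} = 1
The P-positions (g = 0) in 0..9 are 0, 1, 4, 7, 8.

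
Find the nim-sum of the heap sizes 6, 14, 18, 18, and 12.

Nim-sum: 6 ^ 14 ^ 18 ^ 18 ^ 12 = 4.

4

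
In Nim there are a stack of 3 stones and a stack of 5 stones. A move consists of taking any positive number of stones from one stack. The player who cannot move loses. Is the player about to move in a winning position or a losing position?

Winning position

Compute the nim-sum pairwise:
3 ⊕ 5 = 6
The nim-sum is 6 ≠ 0, so this is an N-position: the player to move can win.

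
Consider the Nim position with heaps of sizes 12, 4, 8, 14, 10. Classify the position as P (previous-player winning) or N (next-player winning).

Compute the nim-sum pairwise:
12 ⊕ 4 = 8
8 ⊕ 8 = 0
0 ⊕ 14 = 14
14 ⊕ 10 = 4
The nim-sum is 4 ≠ 0, so this is an N-position: the player to move can win.

N-position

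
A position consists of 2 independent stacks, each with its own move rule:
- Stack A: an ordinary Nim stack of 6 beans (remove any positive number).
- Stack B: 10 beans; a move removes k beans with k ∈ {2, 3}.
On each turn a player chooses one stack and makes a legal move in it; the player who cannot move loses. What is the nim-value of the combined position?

Stack A is a plain Nim stack of size 6, so its Grundy value is 6.
Build the Grundy sequence for stack B with g(k) = mex{g(k−s) : s ∈ {2, 3}, s ≤ k}:
k:     0  1  2  3  4  5  6  7  8  9 10
g(k):  0  0  1  1  2  0  0  1  1  2  0
So g(10) = 0.
The value of a disjunctive sum is the nim-sum of the parts.
Combined value = 6 ⊕ 0 = 6.

6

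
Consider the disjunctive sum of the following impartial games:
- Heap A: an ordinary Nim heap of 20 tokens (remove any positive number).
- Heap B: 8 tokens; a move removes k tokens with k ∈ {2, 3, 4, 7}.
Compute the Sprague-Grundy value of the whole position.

21

Heap A is a plain Nim heap of size 20, so its Grundy value is 20.
Build the Grundy sequence for heap B with g(k) = mex{g(k−s) : s ∈ {2, 3, 4, 7}, s ≤ k}:
k:     0  1  2  3  4  5  6  7  8
g(k):  0  0  1  1  2  2  0  3  1
So g(8) = 1.
The value of a disjunctive sum is the nim-sum of the parts.
Combined value = 20 XOR 1 = 21.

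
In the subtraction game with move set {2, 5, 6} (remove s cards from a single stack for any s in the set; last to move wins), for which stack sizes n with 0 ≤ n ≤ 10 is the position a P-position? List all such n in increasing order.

0, 1, 4, 8

Build the Grundy sequence with g(k) = mex{g(k−s) : s ∈ {2, 5, 6}, s ≤ k}:
g(0) = mex{} = 0
g(1) = mex{} = 0
g(2) = mex{0} = 1
g(3) = mex{0} = 1
g(4) = mex{1} = 0
g(5) = mex{0,1} = 2
g(6) = mex{0} = 1
g(7) = mex{0,1,2} = 3
g(8) = mex{1} = 0
g(9) = mex{0,1,3} = 2
g(10) = mex{0,2} = 1
The P-positions (g = 0) in 0..10 are 0, 1, 4, 8.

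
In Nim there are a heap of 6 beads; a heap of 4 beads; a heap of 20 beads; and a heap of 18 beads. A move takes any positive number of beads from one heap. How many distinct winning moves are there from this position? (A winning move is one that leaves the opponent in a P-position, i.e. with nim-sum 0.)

3

Nim-sum: 6 ⊕ 4 ⊕ 20 ⊕ 18 = 4.
The overall nim-sum is X = 4. A heap of size p has a winning move iff p XOR X < p (reduce it to p XOR X).
  6: 6 XOR 4 = 2 < 6 — winning move (to 2).
  4: 4 XOR 4 = 0 < 4 — winning move (to 0).
  20: 20 XOR 4 = 16 < 20 — winning move (to 16).
  18: 18 XOR 4 = 22 ≥ 18 — no move.
That gives 3 winning moves.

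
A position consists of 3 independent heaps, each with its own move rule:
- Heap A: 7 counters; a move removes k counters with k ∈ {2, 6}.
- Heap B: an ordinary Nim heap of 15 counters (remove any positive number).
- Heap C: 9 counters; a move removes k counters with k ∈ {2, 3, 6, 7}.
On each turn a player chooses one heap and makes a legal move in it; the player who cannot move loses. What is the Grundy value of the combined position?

14

Grundy values for heap A (subtraction set {2, 6}):
g(0) = mex{} = 0
g(1) = mex{} = 0
g(2) = mex{0} = 1
g(3) = mex{0} = 1
g(4) = mex{1} = 0
g(5) = mex{1} = 0
g(6) = mex{0} = 1
g(7) = mex{0} = 1
So g(7) = 1.
Heap B is a plain Nim heap of size 15, so its Grundy value is 15.
Build the Grundy sequence for heap C with g(k) = mex{g(k−s) : s ∈ {2, 3, 6, 7}, s ≤ k}:
k:     0  1  2  3  4  5  6  7  8  9
g(k):  0  0  1  1  2  0  3  1  2  0
So g(9) = 0.
The value of a disjunctive sum is the nim-sum of the parts.
Combined value = 1 ⊕ 15 ⊕ 0 = 14.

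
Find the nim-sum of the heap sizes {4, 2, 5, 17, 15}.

29

Compute the nim-sum pairwise:
4 ^ 2 = 6
6 ^ 5 = 3
3 ^ 17 = 18
18 ^ 15 = 29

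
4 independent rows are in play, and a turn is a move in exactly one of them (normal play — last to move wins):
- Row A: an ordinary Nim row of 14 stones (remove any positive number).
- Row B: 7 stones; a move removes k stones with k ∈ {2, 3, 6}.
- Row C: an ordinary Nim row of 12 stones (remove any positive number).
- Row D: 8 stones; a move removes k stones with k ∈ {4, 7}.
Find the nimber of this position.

1

Row A is a plain Nim row of size 14, so its Grundy value is 14.
Grundy values for row B (subtraction set {2, 3, 6}):
g(0) = mex{} = 0
g(1) = mex{} = 0
g(2) = mex{0} = 1
g(3) = mex{0} = 1
g(4) = mex{0,1} = 2
g(5) = mex{1} = 0
g(6) = mex{0,1,2} = 3
g(7) = mex{0,2} = 1
So g(7) = 1.
Row C is a plain Nim row of size 12, so its Grundy value is 12.
Grundy values for row D (subtraction set {4, 7}):
k:     0  1  2  3  4  5  6  7  8
g(k):  0  0  0  0  1  1  1  1  2
So g(8) = 2.
By the Sprague-Grundy theorem, the Grundy value of a sum of independent games is the XOR of the component values.
Combined value = 14 ⊕ 1 ⊕ 12 ⊕ 2 = 1.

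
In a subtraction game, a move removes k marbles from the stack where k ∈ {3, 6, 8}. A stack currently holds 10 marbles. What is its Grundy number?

3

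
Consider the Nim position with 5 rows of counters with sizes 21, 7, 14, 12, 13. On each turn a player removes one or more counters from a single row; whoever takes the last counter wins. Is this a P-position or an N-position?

N-position

Nim-sum: 21 ^ 7 ^ 14 ^ 12 ^ 13 = 29.
The nim-sum is 29 ≠ 0, so this is an N-position: the player to move can win.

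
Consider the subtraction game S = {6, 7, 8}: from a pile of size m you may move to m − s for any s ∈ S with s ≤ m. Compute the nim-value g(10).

1

Grundy values for subtraction set {6, 7, 8}:
k:     0  1  2  3  4  5  6  7  8  9 10
g(k):  0  0  0  0  0  0  1  1  1  1  1
So g(10) = 1.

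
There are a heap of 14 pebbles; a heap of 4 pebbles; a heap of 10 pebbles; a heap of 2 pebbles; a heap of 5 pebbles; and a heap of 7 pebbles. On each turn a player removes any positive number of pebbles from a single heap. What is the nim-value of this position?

Bitwise XOR of the heap sizes:
  1110  (14)
  0100  (4)
  1010  (10)
  0010  (2)
  0101  (5)
  0111  (7)
  ----
  0000  (0)

0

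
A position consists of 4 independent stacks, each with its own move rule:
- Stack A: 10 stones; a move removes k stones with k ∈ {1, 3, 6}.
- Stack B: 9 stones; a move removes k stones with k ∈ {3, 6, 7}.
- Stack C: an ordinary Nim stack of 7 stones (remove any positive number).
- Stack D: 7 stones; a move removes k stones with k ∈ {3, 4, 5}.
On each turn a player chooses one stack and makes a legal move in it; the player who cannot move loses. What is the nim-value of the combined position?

For stack A, compute g(0), g(1), … with moves {1, 3, 6}:
g(0) = mex{} = 0
g(1) = mex{0} = 1
g(2) = mex{1} = 0
g(3) = mex{0} = 1
g(4) = mex{1} = 0
g(5) = mex{0} = 1
g(6) = mex{0,1} = 2
g(7) = mex{0,1,2} = 3
g(8) = mex{0,1,3} = 2
g(9) = mex{1,2} = 0
g(10) = mex{0,3} = 1
So g(10) = 1.
For stack B, compute g(0), g(1), … with moves {3, 6, 7}:
g(0) = mex{} = 0
g(1) = mex{} = 0
g(2) = mex{} = 0
g(3) = mex{0} = 1
g(4) = mex{0} = 1
g(5) = mex{0} = 1
g(6) = mex{0,1} = 2
g(7) = mex{0,1} = 2
g(8) = mex{0,1} = 2
g(9) = mex{0,1,2} = 3
So g(9) = 3.
Stack C is a plain Nim stack of size 7, so its Grundy value is 7.
For stack D, compute g(0), g(1), … with moves {3, 4, 5}:
g(0) = mex{} = 0
g(1) = mex{} = 0
g(2) = mex{} = 0
g(3) = mex{0} = 1
g(4) = mex{0} = 1
g(5) = mex{0} = 1
g(6) = mex{0,1} = 2
g(7) = mex{0,1} = 2
So g(7) = 2.
By the Sprague-Grundy theorem, the Grundy value of a sum of independent games is the XOR of the component values.
Combined value = 1 ⊕ 3 ⊕ 7 ⊕ 2 = 7.

7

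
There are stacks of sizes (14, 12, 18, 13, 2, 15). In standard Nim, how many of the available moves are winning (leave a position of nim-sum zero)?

Compute the nim-sum pairwise:
14 XOR 12 = 2
2 XOR 18 = 16
16 XOR 13 = 29
29 XOR 2 = 31
31 XOR 15 = 16
The overall nim-sum is X = 16. A stack of size p has a winning move iff p XOR X < p (reduce it to p XOR X).
  14: 14 XOR 16 = 30 ≥ 14 — no move.
  12: 12 XOR 16 = 28 ≥ 12 — no move.
  18: 18 XOR 16 = 2 < 18 — winning move (to 2).
  13: 13 XOR 16 = 29 ≥ 13 — no move.
  2: 2 XOR 16 = 18 ≥ 2 — no move.
  15: 15 XOR 16 = 31 ≥ 15 — no move.
That gives 1 winning move.

1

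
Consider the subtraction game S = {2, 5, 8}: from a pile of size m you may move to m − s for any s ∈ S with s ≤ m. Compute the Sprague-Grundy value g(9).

1

Compute g(0), g(1), … for moves {2, 5, 8}:
k:     0  1  2  3  4  5  6  7  8  9
g(k):  0  0  1  1  0  2  1  0  2  1
So g(9) = 1.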